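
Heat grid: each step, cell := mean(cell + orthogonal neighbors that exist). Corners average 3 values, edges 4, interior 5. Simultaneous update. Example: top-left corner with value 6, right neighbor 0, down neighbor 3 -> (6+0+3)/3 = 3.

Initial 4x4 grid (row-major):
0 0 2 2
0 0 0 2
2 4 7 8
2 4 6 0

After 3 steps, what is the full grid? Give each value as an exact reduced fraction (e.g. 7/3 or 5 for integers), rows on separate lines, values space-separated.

After step 1:
  0 1/2 1 2
  1/2 4/5 11/5 3
  2 17/5 5 17/4
  8/3 4 17/4 14/3
After step 2:
  1/3 23/40 57/40 2
  33/40 37/25 12/5 229/80
  257/120 76/25 191/50 203/48
  26/9 859/240 215/48 79/18
After step 3:
  26/45 143/150 8/5 503/240
  239/200 208/125 959/400 1379/480
  4003/1800 16873/6000 10781/3000 27541/7200
  6199/2160 25177/7200 29281/7200 943/216

Answer: 26/45 143/150 8/5 503/240
239/200 208/125 959/400 1379/480
4003/1800 16873/6000 10781/3000 27541/7200
6199/2160 25177/7200 29281/7200 943/216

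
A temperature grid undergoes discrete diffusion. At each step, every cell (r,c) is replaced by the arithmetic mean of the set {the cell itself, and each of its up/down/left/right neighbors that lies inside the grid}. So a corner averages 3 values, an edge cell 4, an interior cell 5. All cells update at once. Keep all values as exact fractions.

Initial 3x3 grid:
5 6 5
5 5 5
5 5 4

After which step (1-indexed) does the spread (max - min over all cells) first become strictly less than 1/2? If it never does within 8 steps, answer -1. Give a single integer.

Answer: 3

Derivation:
Step 1: max=16/3, min=14/3, spread=2/3
Step 2: max=1267/240, min=85/18, spread=401/720
Step 3: max=11237/2160, min=5261/1080, spread=143/432
  -> spread < 1/2 first at step 3
Step 4: max=665479/129600, min=317677/64800, spread=1205/5184
Step 5: max=39770813/7776000, min=19250969/3888000, spread=10151/62208
Step 6: max=2372662111/466560000, min=1159606993/233280000, spread=85517/746496
Step 7: max=141961756517/27993600000, min=69855204821/13996800000, spread=720431/8957952
Step 8: max=8495677489399/1679616000000, min=4200422955637/839808000000, spread=6069221/107495424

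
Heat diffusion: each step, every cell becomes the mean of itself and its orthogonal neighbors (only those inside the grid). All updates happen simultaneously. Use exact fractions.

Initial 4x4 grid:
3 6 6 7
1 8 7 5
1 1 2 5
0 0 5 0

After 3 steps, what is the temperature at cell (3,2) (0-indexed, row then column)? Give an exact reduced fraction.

Answer: 3667/1440

Derivation:
Step 1: cell (3,2) = 7/4
Step 2: cell (3,2) = 127/48
Step 3: cell (3,2) = 3667/1440
Full grid after step 3:
  8741/2160 34991/7200 4503/800 4147/720
  2947/900 24407/6000 9649/2000 1037/200
  92/45 16199/6000 21683/6000 275/72
  2909/2160 551/288 3667/1440 1357/432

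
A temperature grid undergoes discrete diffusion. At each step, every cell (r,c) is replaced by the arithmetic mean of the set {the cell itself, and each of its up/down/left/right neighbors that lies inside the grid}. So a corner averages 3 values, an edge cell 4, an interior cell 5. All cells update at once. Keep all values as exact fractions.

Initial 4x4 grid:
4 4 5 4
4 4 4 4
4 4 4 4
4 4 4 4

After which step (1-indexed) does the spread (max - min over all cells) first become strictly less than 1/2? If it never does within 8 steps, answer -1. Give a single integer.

Answer: 1

Derivation:
Step 1: max=13/3, min=4, spread=1/3
  -> spread < 1/2 first at step 1
Step 2: max=511/120, min=4, spread=31/120
Step 3: max=4531/1080, min=4, spread=211/1080
Step 4: max=448843/108000, min=4, spread=16843/108000
Step 5: max=4026643/972000, min=36079/9000, spread=130111/972000
Step 6: max=120282367/29160000, min=2167159/540000, spread=3255781/29160000
Step 7: max=3599553691/874800000, min=2171107/540000, spread=82360351/874800000
Step 8: max=107727316891/26244000000, min=391306441/97200000, spread=2074577821/26244000000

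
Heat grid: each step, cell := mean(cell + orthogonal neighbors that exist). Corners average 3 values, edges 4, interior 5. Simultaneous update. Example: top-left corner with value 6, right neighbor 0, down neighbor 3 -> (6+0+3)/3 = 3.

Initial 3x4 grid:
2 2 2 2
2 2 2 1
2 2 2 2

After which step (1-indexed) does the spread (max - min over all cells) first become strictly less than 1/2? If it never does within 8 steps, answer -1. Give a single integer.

Answer: 1

Derivation:
Step 1: max=2, min=5/3, spread=1/3
  -> spread < 1/2 first at step 1
Step 2: max=2, min=413/240, spread=67/240
Step 3: max=2, min=3883/2160, spread=437/2160
Step 4: max=1991/1000, min=1570469/864000, spread=29951/172800
Step 5: max=6671/3375, min=14336179/7776000, spread=206761/1555200
Step 6: max=10634329/5400000, min=5764604429/3110400000, spread=14430763/124416000
Step 7: max=846347273/432000000, min=348140258311/186624000000, spread=139854109/1492992000
Step 8: max=75908771023/38880000000, min=20972408109749/11197440000000, spread=7114543559/89579520000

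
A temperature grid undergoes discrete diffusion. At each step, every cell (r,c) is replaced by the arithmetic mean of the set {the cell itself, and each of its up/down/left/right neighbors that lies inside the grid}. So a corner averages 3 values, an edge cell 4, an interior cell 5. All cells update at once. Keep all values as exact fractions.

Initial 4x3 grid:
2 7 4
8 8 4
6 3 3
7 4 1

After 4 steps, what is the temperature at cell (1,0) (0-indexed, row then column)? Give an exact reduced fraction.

Step 1: cell (1,0) = 6
Step 2: cell (1,0) = 71/12
Step 3: cell (1,0) = 20279/3600
Step 4: cell (1,0) = 295009/54000
Full grid after step 4:
  720611/129600 4598779/864000 217237/43200
  295009/54000 1844081/360000 85253/18000
  139577/27000 1695631/360000 230779/54000
  630461/129600 3813149/864000 516761/129600

Answer: 295009/54000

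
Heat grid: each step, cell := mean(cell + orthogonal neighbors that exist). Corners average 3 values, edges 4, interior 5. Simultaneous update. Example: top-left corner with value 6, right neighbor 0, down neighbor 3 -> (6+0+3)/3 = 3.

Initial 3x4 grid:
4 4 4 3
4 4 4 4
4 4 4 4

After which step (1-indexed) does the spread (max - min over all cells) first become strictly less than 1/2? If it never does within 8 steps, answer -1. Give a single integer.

Answer: 1

Derivation:
Step 1: max=4, min=11/3, spread=1/3
  -> spread < 1/2 first at step 1
Step 2: max=4, min=67/18, spread=5/18
Step 3: max=4, min=823/216, spread=41/216
Step 4: max=4, min=99463/25920, spread=4217/25920
Step 5: max=28721/7200, min=6011651/1555200, spread=38417/311040
Step 6: max=573403/144000, min=362047789/93312000, spread=1903471/18662400
Step 7: max=17164241/4320000, min=21793890911/5598720000, spread=18038617/223948800
Step 8: max=1542273241/388800000, min=1310424617149/335923200000, spread=883978523/13436928000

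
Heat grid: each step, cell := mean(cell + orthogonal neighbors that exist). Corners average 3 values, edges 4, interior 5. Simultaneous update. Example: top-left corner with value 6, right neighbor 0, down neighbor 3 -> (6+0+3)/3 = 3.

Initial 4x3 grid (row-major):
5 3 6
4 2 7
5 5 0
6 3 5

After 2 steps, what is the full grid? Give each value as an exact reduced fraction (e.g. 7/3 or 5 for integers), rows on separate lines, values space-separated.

After step 1:
  4 4 16/3
  4 21/5 15/4
  5 3 17/4
  14/3 19/4 8/3
After step 2:
  4 263/60 157/36
  43/10 379/100 263/60
  25/6 106/25 41/12
  173/36 181/48 35/9

Answer: 4 263/60 157/36
43/10 379/100 263/60
25/6 106/25 41/12
173/36 181/48 35/9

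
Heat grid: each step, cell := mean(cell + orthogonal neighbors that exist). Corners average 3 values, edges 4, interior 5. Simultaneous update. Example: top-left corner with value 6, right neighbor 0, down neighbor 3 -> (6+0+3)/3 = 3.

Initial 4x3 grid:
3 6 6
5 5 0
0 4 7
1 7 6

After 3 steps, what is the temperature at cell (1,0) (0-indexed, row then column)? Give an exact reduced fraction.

Answer: 27781/7200

Derivation:
Step 1: cell (1,0) = 13/4
Step 2: cell (1,0) = 173/48
Step 3: cell (1,0) = 27781/7200
Full grid after step 3:
  1775/432 15743/3600 629/144
  27781/7200 12269/3000 10777/2400
  25291/7200 1583/375 32941/7200
  7981/2160 30491/7200 10621/2160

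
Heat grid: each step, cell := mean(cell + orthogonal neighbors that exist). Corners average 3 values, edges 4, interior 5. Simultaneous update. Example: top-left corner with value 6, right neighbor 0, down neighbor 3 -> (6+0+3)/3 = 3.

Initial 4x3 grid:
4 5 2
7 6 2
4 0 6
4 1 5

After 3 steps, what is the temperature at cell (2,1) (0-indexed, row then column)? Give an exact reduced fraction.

Answer: 7319/2000

Derivation:
Step 1: cell (2,1) = 17/5
Step 2: cell (2,1) = 169/50
Step 3: cell (2,1) = 7319/2000
Full grid after step 3:
  1969/432 61273/14400 275/72
  7901/1800 11911/3000 3031/800
  4469/1200 7319/2000 2771/800
  1219/360 7763/2400 811/240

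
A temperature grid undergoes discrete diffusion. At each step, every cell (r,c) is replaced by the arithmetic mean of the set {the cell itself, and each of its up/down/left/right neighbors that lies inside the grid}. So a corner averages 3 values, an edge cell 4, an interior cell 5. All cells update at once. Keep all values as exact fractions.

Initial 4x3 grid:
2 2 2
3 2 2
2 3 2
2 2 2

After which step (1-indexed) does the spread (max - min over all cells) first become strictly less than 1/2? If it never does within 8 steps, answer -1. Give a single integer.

Answer: 2

Derivation:
Step 1: max=5/2, min=2, spread=1/2
Step 2: max=569/240, min=2, spread=89/240
  -> spread < 1/2 first at step 2
Step 3: max=5507/2400, min=1689/800, spread=11/60
Step 4: max=487547/216000, min=45817/21600, spread=29377/216000
Step 5: max=604171/270000, min=1164517/540000, spread=1753/21600
Step 6: max=12787807/5760000, min=84098041/38880000, spread=71029/1244160
Step 7: max=8614716229/3888000000, min=5074623619/2332800000, spread=7359853/182250000
Step 8: max=45826144567/20736000000, min=101681335807/46656000000, spread=45679663/1492992000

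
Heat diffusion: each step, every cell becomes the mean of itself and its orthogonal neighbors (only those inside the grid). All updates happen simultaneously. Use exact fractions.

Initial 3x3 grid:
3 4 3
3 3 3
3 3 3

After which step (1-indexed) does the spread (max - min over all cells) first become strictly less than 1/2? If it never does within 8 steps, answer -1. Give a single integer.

Answer: 1

Derivation:
Step 1: max=10/3, min=3, spread=1/3
  -> spread < 1/2 first at step 1
Step 2: max=787/240, min=3, spread=67/240
Step 3: max=6917/2160, min=607/200, spread=1807/10800
Step 4: max=2749963/864000, min=16561/5400, spread=33401/288000
Step 5: max=24557933/7776000, min=1663391/540000, spread=3025513/38880000
Step 6: max=9796126867/3110400000, min=89155949/28800000, spread=53531/995328
Step 7: max=585904925849/186624000000, min=24119116051/7776000000, spread=450953/11943936
Step 8: max=35101223560603/11197440000000, min=2900368610519/933120000000, spread=3799043/143327232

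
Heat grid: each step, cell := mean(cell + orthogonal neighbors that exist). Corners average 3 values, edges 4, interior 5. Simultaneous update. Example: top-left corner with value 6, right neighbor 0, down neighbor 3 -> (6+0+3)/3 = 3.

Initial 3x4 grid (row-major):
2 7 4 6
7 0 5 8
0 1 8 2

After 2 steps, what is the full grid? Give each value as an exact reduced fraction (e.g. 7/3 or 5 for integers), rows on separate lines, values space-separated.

After step 1:
  16/3 13/4 11/2 6
  9/4 4 5 21/4
  8/3 9/4 4 6
After step 2:
  65/18 217/48 79/16 67/12
  57/16 67/20 19/4 89/16
  43/18 155/48 69/16 61/12

Answer: 65/18 217/48 79/16 67/12
57/16 67/20 19/4 89/16
43/18 155/48 69/16 61/12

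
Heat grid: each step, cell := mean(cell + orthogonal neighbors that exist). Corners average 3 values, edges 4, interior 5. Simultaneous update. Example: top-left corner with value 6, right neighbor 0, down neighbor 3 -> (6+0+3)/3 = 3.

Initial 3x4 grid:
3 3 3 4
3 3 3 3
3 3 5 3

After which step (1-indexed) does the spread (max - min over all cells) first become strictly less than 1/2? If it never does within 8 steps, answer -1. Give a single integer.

Answer: 3

Derivation:
Step 1: max=11/3, min=3, spread=2/3
Step 2: max=211/60, min=3, spread=31/60
Step 3: max=7489/2160, min=145/48, spread=241/540
  -> spread < 1/2 first at step 3
Step 4: max=440963/129600, min=22151/7200, spread=8449/25920
Step 5: max=26262757/7776000, min=669977/216000, spread=428717/1555200
Step 6: max=1561186943/466560000, min=20297819/6480000, spread=3989759/18662400
Step 7: max=93139228837/27993600000, min=612611273/194400000, spread=196928221/1119744000
Step 8: max=5558476854383/1679616000000, min=18481533191/5832000000, spread=1886362363/13436928000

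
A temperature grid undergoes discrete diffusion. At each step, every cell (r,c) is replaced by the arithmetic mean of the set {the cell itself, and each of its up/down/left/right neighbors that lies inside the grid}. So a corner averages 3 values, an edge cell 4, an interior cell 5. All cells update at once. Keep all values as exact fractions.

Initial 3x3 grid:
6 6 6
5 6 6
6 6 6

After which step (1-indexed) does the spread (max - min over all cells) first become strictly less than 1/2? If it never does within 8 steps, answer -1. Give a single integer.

Answer: 1

Derivation:
Step 1: max=6, min=17/3, spread=1/3
  -> spread < 1/2 first at step 1
Step 2: max=6, min=1373/240, spread=67/240
Step 3: max=1193/200, min=12523/2160, spread=1807/10800
Step 4: max=32039/5400, min=5026037/864000, spread=33401/288000
Step 5: max=3196609/540000, min=45426067/7776000, spread=3025513/38880000
Step 6: max=170044051/28800000, min=18197473133/3110400000, spread=53531/995328
Step 7: max=45864883949/7776000000, min=1093711074151/186624000000, spread=450953/11943936
Step 8: max=5497711389481/933120000000, min=65675736439397/11197440000000, spread=3799043/143327232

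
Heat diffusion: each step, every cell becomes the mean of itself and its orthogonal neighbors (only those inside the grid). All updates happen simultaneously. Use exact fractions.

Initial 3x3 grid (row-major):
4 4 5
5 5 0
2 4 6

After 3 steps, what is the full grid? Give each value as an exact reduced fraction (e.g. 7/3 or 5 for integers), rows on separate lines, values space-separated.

After step 1:
  13/3 9/2 3
  4 18/5 4
  11/3 17/4 10/3
After step 2:
  77/18 463/120 23/6
  39/10 407/100 209/60
  143/36 297/80 139/36
After step 3:
  4333/1080 28871/7200 149/40
  811/200 22829/6000 13723/3600
  8341/2160 18739/4800 7961/2160

Answer: 4333/1080 28871/7200 149/40
811/200 22829/6000 13723/3600
8341/2160 18739/4800 7961/2160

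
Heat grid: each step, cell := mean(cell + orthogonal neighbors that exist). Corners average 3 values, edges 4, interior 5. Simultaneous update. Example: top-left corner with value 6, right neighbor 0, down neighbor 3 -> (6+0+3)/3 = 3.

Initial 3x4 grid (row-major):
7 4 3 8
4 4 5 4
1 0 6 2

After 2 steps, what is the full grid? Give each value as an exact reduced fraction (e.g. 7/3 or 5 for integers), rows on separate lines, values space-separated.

Answer: 9/2 179/40 189/40 59/12
211/60 381/100 104/25 363/80
101/36 83/30 18/5 4

Derivation:
After step 1:
  5 9/2 5 5
  4 17/5 22/5 19/4
  5/3 11/4 13/4 4
After step 2:
  9/2 179/40 189/40 59/12
  211/60 381/100 104/25 363/80
  101/36 83/30 18/5 4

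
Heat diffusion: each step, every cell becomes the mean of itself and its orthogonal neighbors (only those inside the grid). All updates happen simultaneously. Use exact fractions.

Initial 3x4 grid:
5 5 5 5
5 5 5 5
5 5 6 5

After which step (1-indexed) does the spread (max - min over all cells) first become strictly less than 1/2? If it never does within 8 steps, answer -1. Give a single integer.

Answer: 1

Derivation:
Step 1: max=16/3, min=5, spread=1/3
  -> spread < 1/2 first at step 1
Step 2: max=631/120, min=5, spread=31/120
Step 3: max=5611/1080, min=5, spread=211/1080
Step 4: max=556897/108000, min=9047/1800, spread=14077/108000
Step 5: max=5000407/972000, min=543683/108000, spread=5363/48600
Step 6: max=149540809/29160000, min=302869/60000, spread=93859/1166400
Step 7: max=8958274481/1749600000, min=491336467/97200000, spread=4568723/69984000
Step 8: max=536660435629/104976000000, min=14761618889/2916000000, spread=8387449/167961600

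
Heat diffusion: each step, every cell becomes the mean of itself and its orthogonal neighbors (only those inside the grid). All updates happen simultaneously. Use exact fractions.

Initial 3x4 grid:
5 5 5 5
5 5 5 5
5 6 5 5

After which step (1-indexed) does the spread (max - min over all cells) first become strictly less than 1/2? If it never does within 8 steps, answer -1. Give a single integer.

Answer: 1

Derivation:
Step 1: max=16/3, min=5, spread=1/3
  -> spread < 1/2 first at step 1
Step 2: max=631/120, min=5, spread=31/120
Step 3: max=5611/1080, min=5, spread=211/1080
Step 4: max=556897/108000, min=9047/1800, spread=14077/108000
Step 5: max=5000407/972000, min=543683/108000, spread=5363/48600
Step 6: max=149540809/29160000, min=302869/60000, spread=93859/1166400
Step 7: max=8958274481/1749600000, min=491336467/97200000, spread=4568723/69984000
Step 8: max=536660435629/104976000000, min=14761618889/2916000000, spread=8387449/167961600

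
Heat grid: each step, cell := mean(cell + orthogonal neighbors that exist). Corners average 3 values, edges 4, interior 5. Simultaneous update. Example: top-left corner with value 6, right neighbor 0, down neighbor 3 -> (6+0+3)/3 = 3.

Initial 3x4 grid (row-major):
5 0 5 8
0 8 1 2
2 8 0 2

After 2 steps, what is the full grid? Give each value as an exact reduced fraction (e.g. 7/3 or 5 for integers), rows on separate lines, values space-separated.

Answer: 119/36 49/15 81/20 47/12
243/80 387/100 161/50 767/240
139/36 839/240 707/240 22/9

Derivation:
After step 1:
  5/3 9/2 7/2 5
  15/4 17/5 16/5 13/4
  10/3 9/2 11/4 4/3
After step 2:
  119/36 49/15 81/20 47/12
  243/80 387/100 161/50 767/240
  139/36 839/240 707/240 22/9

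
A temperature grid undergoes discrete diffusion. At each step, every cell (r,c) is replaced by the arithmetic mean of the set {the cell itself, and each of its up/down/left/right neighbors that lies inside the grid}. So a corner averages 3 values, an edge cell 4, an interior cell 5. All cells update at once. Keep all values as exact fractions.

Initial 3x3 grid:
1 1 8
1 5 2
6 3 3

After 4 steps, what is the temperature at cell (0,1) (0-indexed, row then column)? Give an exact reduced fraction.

Step 1: cell (0,1) = 15/4
Step 2: cell (0,1) = 649/240
Step 3: cell (0,1) = 46703/14400
Step 4: cell (0,1) = 2646841/864000
Full grid after step 4:
  32279/10800 2646841/864000 442823/129600
  2564591/864000 1197767/360000 1457233/432000
  210449/64800 945197/288000 460373/129600

Answer: 2646841/864000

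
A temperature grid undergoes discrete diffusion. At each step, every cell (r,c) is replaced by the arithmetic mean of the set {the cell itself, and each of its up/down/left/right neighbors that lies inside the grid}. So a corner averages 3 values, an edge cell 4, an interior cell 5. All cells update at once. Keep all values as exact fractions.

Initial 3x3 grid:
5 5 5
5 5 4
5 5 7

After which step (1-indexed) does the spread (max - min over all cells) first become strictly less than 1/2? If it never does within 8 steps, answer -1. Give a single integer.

Step 1: max=11/2, min=14/3, spread=5/6
Step 2: max=193/36, min=73/15, spread=89/180
  -> spread < 1/2 first at step 2
Step 3: max=37433/7200, min=889/180, spread=1873/7200
Step 4: max=669181/129600, min=268597/54000, spread=122741/648000
Step 5: max=132686897/25920000, min=359879/72000, spread=3130457/25920000
Step 6: max=2381987029/466560000, min=244032637/48600000, spread=196368569/2332800000
Step 7: max=142457270063/27993600000, min=11735099849/2332800000, spread=523543/8957952
Step 8: max=8535364378861/1679616000000, min=117589568413/23328000000, spread=4410589/107495424

Answer: 2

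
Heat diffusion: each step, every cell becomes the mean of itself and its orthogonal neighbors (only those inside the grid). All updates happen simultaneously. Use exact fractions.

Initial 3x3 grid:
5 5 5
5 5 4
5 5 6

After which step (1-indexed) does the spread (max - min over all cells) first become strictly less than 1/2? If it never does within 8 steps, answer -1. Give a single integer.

Answer: 2

Derivation:
Step 1: max=21/4, min=14/3, spread=7/12
Step 2: max=61/12, min=73/15, spread=13/60
  -> spread < 1/2 first at step 2
Step 3: max=24227/4800, min=658/135, spread=7483/43200
Step 4: max=217057/43200, min=531779/108000, spread=21727/216000
Step 5: max=28802681/5760000, min=4792289/972000, spread=10906147/155520000
Step 6: max=776894713/155520000, min=576999941/116640000, spread=36295/746496
Step 7: max=46523762411/9331200000, min=8663484163/1749600000, spread=305773/8957952
Step 8: max=2789298305617/559872000000, min=2081911420619/419904000000, spread=2575951/107495424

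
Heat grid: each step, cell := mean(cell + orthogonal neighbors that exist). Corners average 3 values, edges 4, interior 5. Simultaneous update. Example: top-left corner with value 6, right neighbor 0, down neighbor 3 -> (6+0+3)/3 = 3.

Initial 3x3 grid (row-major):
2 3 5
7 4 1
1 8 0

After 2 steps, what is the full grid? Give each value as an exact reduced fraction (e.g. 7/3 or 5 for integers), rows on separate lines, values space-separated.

Answer: 11/3 151/40 3
523/120 347/100 131/40
145/36 971/240 35/12

Derivation:
After step 1:
  4 7/2 3
  7/2 23/5 5/2
  16/3 13/4 3
After step 2:
  11/3 151/40 3
  523/120 347/100 131/40
  145/36 971/240 35/12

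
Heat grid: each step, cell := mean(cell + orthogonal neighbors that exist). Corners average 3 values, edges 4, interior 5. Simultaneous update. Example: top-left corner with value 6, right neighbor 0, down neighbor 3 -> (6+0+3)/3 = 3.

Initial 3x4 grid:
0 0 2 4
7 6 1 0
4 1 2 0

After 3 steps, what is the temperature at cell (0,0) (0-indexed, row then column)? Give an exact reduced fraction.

Answer: 307/108

Derivation:
Step 1: cell (0,0) = 7/3
Step 2: cell (0,0) = 103/36
Step 3: cell (0,0) = 307/108
Full grid after step 3:
  307/108 18107/7200 1553/800 311/180
  46909/14400 15911/6000 12091/6000 21629/14400
  241/72 2273/800 13327/7200 1541/1080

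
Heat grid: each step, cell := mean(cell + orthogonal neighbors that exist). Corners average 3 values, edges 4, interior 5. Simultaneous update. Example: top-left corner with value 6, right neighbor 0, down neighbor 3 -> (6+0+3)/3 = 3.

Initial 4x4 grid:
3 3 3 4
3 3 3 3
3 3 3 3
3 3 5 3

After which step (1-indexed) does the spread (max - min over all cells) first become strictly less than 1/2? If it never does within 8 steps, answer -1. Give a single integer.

Answer: 3

Derivation:
Step 1: max=11/3, min=3, spread=2/3
Step 2: max=211/60, min=3, spread=31/60
Step 3: max=7369/2160, min=3, spread=889/2160
  -> spread < 1/2 first at step 3
Step 4: max=216139/64800, min=871/288, spread=5041/16200
Step 5: max=6451777/1944000, min=219679/72000, spread=130111/486000
Step 6: max=191672503/58320000, min=19849931/6480000, spread=3255781/14580000
Step 7: max=5721364849/1749600000, min=119820521/38880000, spread=82360351/437400000
Step 8: max=170698123639/52488000000, min=133662397/43200000, spread=2074577821/13122000000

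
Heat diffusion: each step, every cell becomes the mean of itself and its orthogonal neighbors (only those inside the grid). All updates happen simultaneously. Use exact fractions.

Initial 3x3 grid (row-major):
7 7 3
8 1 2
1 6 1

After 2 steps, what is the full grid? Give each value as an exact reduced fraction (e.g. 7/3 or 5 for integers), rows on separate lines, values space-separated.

After step 1:
  22/3 9/2 4
  17/4 24/5 7/4
  5 9/4 3
After step 2:
  193/36 619/120 41/12
  1283/240 351/100 271/80
  23/6 301/80 7/3

Answer: 193/36 619/120 41/12
1283/240 351/100 271/80
23/6 301/80 7/3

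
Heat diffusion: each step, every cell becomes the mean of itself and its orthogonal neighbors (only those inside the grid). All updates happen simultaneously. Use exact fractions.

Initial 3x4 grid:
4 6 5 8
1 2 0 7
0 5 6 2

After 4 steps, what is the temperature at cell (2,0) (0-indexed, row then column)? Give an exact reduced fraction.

Step 1: cell (2,0) = 2
Step 2: cell (2,0) = 7/3
Step 3: cell (2,0) = 617/240
Step 4: cell (2,0) = 121847/43200
Full grid after step 4:
  425441/129600 397583/108000 471293/108000 606431/129600
  2563549/864000 1231631/360000 1445681/360000 3905779/864000
  121847/43200 6277/2000 4283/1125 60259/14400

Answer: 121847/43200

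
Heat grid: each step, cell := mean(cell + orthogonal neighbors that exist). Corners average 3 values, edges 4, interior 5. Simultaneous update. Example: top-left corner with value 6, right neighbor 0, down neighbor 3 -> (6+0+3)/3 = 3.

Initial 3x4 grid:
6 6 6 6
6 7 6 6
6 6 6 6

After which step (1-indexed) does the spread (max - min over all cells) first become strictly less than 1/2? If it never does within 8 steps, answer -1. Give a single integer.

Step 1: max=25/4, min=6, spread=1/4
  -> spread < 1/2 first at step 1
Step 2: max=623/100, min=6, spread=23/100
Step 3: max=29611/4800, min=2413/400, spread=131/960
Step 4: max=265751/43200, min=43591/7200, spread=841/8640
Step 5: max=106222051/17280000, min=8733373/1440000, spread=56863/691200
Step 6: max=954654341/155520000, min=78749543/12960000, spread=386393/6220800
Step 7: max=381641723131/62208000000, min=31524358813/5184000000, spread=26795339/497664000
Step 8: max=22878695714129/3732480000000, min=1893326149667/311040000000, spread=254051069/5971968000

Answer: 1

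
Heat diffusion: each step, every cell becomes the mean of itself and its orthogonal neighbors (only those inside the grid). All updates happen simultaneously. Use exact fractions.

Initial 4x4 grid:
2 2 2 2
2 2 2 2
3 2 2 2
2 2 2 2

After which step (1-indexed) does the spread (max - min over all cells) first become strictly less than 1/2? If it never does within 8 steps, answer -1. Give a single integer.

Answer: 1

Derivation:
Step 1: max=7/3, min=2, spread=1/3
  -> spread < 1/2 first at step 1
Step 2: max=271/120, min=2, spread=31/120
Step 3: max=2371/1080, min=2, spread=211/1080
Step 4: max=232843/108000, min=2, spread=16843/108000
Step 5: max=2082643/972000, min=18079/9000, spread=130111/972000
Step 6: max=61962367/29160000, min=1087159/540000, spread=3255781/29160000
Step 7: max=1849953691/874800000, min=1091107/540000, spread=82360351/874800000
Step 8: max=55239316891/26244000000, min=196906441/97200000, spread=2074577821/26244000000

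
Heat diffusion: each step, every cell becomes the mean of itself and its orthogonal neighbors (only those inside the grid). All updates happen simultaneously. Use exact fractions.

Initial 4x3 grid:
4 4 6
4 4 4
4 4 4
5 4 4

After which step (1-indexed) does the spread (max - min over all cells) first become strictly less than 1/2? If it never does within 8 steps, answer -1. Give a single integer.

Step 1: max=14/3, min=4, spread=2/3
Step 2: max=41/9, min=65/16, spread=71/144
  -> spread < 1/2 first at step 2
Step 3: max=473/108, min=593/144, spread=113/432
Step 4: max=56057/12960, min=11923/2880, spread=4807/25920
Step 5: max=3328081/777600, min=43051853/10368000, spread=3967681/31104000
Step 6: max=198665639/46656000, min=387813923/93312000, spread=1903471/18662400
Step 7: max=11873440921/2799360000, min=23295916417/5598720000, spread=18038617/223948800
Step 8: max=710698942739/167961600000, min=1399298422403/335923200000, spread=883978523/13436928000

Answer: 2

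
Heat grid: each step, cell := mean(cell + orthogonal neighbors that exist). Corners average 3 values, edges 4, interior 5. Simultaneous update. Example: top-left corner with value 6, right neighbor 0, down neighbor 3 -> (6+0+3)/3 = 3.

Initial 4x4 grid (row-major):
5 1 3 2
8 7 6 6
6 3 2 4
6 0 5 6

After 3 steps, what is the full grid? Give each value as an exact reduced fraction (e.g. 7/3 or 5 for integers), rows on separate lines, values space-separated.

After step 1:
  14/3 4 3 11/3
  13/2 5 24/5 9/2
  23/4 18/5 4 9/2
  4 7/2 13/4 5
After step 2:
  91/18 25/6 58/15 67/18
  263/48 239/50 213/50 131/30
  397/80 437/100 403/100 9/2
  53/12 287/80 63/16 17/4
After step 3:
  2117/432 8041/1800 7207/1800 538/135
  36499/7200 27667/6000 6391/1500 3791/900
  11537/2400 2173/500 8439/2000 643/150
  389/90 9787/2400 3161/800 203/48

Answer: 2117/432 8041/1800 7207/1800 538/135
36499/7200 27667/6000 6391/1500 3791/900
11537/2400 2173/500 8439/2000 643/150
389/90 9787/2400 3161/800 203/48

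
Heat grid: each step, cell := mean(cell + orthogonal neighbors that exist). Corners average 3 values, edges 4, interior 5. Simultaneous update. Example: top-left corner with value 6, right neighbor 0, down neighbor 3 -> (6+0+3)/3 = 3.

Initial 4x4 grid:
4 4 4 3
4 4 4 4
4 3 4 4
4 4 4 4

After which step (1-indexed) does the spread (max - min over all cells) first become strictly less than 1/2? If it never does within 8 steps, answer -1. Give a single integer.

Answer: 1

Derivation:
Step 1: max=4, min=11/3, spread=1/3
  -> spread < 1/2 first at step 1
Step 2: max=4, min=67/18, spread=5/18
Step 3: max=157/40, min=823/216, spread=31/270
Step 4: max=14117/3600, min=123683/32400, spread=337/3240
Step 5: max=420847/108000, min=3734909/972000, spread=26357/486000
Step 6: max=840847/216000, min=4487579/1166400, spread=132487/2916000
Step 7: max=377558111/97200000, min=134959349/34992000, spread=12019637/437400000
Step 8: max=11320041937/2916000000, min=101309439563/26244000000, spread=57093787/2624400000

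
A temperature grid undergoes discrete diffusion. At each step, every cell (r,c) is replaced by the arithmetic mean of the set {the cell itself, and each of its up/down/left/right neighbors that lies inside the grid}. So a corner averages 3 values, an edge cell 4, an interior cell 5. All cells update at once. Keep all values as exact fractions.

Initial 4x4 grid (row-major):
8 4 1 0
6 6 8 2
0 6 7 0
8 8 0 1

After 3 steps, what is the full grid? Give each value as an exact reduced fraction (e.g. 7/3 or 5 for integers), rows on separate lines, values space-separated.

After step 1:
  6 19/4 13/4 1
  5 6 24/5 5/2
  5 27/5 21/5 5/2
  16/3 11/2 4 1/3
After step 2:
  21/4 5 69/20 9/4
  11/2 519/100 83/20 27/10
  311/60 261/50 209/50 143/60
  95/18 607/120 421/120 41/18
After step 3:
  21/4 1889/400 297/80 14/5
  6337/1200 1253/250 1967/500 689/240
  19063/3600 14899/3000 2333/600 10387/3600
  5587/1080 8579/1800 6761/1800 2941/1080

Answer: 21/4 1889/400 297/80 14/5
6337/1200 1253/250 1967/500 689/240
19063/3600 14899/3000 2333/600 10387/3600
5587/1080 8579/1800 6761/1800 2941/1080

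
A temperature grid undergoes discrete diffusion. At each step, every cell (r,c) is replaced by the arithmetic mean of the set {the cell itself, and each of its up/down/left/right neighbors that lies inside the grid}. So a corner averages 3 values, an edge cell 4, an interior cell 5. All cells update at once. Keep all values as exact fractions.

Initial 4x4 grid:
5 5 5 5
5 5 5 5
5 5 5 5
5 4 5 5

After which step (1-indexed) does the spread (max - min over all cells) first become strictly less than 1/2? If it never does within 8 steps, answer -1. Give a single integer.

Step 1: max=5, min=14/3, spread=1/3
  -> spread < 1/2 first at step 1
Step 2: max=5, min=569/120, spread=31/120
Step 3: max=5, min=5189/1080, spread=211/1080
Step 4: max=5, min=523157/108000, spread=16843/108000
Step 5: max=44921/9000, min=4721357/972000, spread=130111/972000
Step 6: max=2692841/540000, min=142157633/29160000, spread=3255781/29160000
Step 7: max=2688893/540000, min=4273646309/874800000, spread=82360351/874800000
Step 8: max=483493559/97200000, min=128468683109/26244000000, spread=2074577821/26244000000

Answer: 1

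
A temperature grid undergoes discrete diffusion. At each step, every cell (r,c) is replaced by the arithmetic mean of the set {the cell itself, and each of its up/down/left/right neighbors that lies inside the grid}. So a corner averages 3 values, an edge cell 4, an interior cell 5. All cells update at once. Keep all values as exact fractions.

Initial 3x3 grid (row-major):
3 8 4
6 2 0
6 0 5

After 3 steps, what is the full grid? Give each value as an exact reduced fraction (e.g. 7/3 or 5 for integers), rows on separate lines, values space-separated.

After step 1:
  17/3 17/4 4
  17/4 16/5 11/4
  4 13/4 5/3
After step 2:
  85/18 1027/240 11/3
  1027/240 177/50 697/240
  23/6 727/240 23/9
After step 3:
  4781/1080 58349/14400 217/60
  58949/14400 10819/3000 45599/14400
  1337/360 46649/14400 382/135

Answer: 4781/1080 58349/14400 217/60
58949/14400 10819/3000 45599/14400
1337/360 46649/14400 382/135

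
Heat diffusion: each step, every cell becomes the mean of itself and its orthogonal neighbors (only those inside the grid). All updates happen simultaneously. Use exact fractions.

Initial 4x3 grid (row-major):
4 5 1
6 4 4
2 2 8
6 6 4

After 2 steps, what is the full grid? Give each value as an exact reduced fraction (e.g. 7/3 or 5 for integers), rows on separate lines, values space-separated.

Answer: 25/6 481/120 133/36
43/10 407/100 977/240
64/15 108/25 383/80
79/18 587/120 5

Derivation:
After step 1:
  5 7/2 10/3
  4 21/5 17/4
  4 22/5 9/2
  14/3 9/2 6
After step 2:
  25/6 481/120 133/36
  43/10 407/100 977/240
  64/15 108/25 383/80
  79/18 587/120 5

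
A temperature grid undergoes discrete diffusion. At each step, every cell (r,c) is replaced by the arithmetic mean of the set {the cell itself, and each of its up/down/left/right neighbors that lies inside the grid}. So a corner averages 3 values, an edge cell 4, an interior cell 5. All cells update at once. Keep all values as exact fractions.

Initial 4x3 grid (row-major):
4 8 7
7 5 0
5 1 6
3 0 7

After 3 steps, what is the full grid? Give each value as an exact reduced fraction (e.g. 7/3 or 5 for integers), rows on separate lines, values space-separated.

After step 1:
  19/3 6 5
  21/4 21/5 9/2
  4 17/5 7/2
  8/3 11/4 13/3
After step 2:
  211/36 323/60 31/6
  1187/240 467/100 43/10
  919/240 357/100 59/15
  113/36 263/80 127/36
After step 3:
  11657/2160 18973/3600 99/20
  34751/7200 27443/6000 1807/400
  27871/7200 1929/500 6899/1800
  923/270 16229/4800 7739/2160

Answer: 11657/2160 18973/3600 99/20
34751/7200 27443/6000 1807/400
27871/7200 1929/500 6899/1800
923/270 16229/4800 7739/2160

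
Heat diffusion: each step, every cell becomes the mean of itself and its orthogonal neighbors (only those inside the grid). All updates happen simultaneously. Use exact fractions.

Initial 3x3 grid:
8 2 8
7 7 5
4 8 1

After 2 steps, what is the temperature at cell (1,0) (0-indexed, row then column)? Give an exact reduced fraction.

Answer: 243/40

Derivation:
Step 1: cell (1,0) = 13/2
Step 2: cell (1,0) = 243/40
Full grid after step 2:
  221/36 1363/240 11/2
  243/40 144/25 1243/240
  107/18 109/20 179/36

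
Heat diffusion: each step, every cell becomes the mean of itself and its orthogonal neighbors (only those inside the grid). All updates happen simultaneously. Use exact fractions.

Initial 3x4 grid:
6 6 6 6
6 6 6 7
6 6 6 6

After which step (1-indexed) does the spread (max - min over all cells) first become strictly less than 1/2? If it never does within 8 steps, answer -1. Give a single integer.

Answer: 1

Derivation:
Step 1: max=19/3, min=6, spread=1/3
  -> spread < 1/2 first at step 1
Step 2: max=1507/240, min=6, spread=67/240
Step 3: max=13397/2160, min=6, spread=437/2160
Step 4: max=5341531/864000, min=6009/1000, spread=29951/172800
Step 5: max=47871821/7776000, min=20329/3375, spread=206761/1555200
Step 6: max=19118595571/3110400000, min=32565671/5400000, spread=14430763/124416000
Step 7: max=1144851741689/186624000000, min=2609652727/432000000, spread=139854109/1492992000
Step 8: max=68607111890251/11197440000000, min=235131228977/38880000000, spread=7114543559/89579520000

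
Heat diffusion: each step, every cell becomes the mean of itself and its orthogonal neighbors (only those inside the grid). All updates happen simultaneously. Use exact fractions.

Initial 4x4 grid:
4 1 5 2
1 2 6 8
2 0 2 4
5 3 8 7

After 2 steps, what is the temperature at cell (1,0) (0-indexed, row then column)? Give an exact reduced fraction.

Answer: 33/16

Derivation:
Step 1: cell (1,0) = 9/4
Step 2: cell (1,0) = 33/16
Full grid after step 2:
  29/12 21/8 161/40 9/2
  33/16 273/100 191/50 397/80
  563/240 69/25 413/100 247/48
  28/9 53/15 29/6 199/36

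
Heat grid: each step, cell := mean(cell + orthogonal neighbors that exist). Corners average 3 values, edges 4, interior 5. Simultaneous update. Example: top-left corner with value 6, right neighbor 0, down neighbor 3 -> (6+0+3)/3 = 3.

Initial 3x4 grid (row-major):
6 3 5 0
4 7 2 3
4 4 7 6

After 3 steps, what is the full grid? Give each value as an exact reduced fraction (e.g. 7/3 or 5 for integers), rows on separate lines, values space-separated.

Answer: 481/108 31913/7200 25603/7200 3719/1080
69181/14400 26039/6000 8603/2000 17477/4800
37/8 3907/800 31853/7200 2387/540

Derivation:
After step 1:
  13/3 21/4 5/2 8/3
  21/4 4 24/5 11/4
  4 11/2 19/4 16/3
After step 2:
  89/18 193/48 913/240 95/36
  211/48 124/25 94/25 311/80
  59/12 73/16 1223/240 77/18
After step 3:
  481/108 31913/7200 25603/7200 3719/1080
  69181/14400 26039/6000 8603/2000 17477/4800
  37/8 3907/800 31853/7200 2387/540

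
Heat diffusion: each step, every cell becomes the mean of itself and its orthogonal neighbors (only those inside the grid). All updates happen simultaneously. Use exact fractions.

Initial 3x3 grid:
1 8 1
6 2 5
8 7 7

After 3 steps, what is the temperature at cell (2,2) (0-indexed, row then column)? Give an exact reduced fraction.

Answer: 12011/2160

Derivation:
Step 1: cell (2,2) = 19/3
Step 2: cell (2,2) = 193/36
Step 3: cell (2,2) = 12011/2160
Full grid after step 3:
  1129/240 7639/1800 9691/2160
  23779/4800 2587/500 22529/4800
  4187/720 9839/1800 12011/2160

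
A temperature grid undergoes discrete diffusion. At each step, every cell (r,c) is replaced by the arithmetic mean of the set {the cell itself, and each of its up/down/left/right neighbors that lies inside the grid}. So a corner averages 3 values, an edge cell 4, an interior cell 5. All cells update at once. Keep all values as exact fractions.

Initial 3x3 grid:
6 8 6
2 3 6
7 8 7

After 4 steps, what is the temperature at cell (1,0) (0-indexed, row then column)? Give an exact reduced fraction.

Step 1: cell (1,0) = 9/2
Step 2: cell (1,0) = 209/40
Step 3: cell (1,0) = 12823/2400
Step 4: cell (1,0) = 794881/144000
Full grid after step 4:
  706483/129600 1635887/288000 757583/129600
  794881/144000 256279/45000 2573393/432000
  723833/129600 5035411/864000 258311/43200

Answer: 794881/144000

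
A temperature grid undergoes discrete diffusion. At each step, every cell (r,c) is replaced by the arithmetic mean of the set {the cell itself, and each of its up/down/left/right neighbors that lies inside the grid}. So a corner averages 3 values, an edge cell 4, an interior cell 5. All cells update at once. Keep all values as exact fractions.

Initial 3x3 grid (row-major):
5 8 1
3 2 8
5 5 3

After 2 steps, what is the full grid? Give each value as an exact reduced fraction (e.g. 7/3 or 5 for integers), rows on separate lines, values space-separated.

After step 1:
  16/3 4 17/3
  15/4 26/5 7/2
  13/3 15/4 16/3
After step 2:
  157/36 101/20 79/18
  1117/240 101/25 197/40
  71/18 1117/240 151/36

Answer: 157/36 101/20 79/18
1117/240 101/25 197/40
71/18 1117/240 151/36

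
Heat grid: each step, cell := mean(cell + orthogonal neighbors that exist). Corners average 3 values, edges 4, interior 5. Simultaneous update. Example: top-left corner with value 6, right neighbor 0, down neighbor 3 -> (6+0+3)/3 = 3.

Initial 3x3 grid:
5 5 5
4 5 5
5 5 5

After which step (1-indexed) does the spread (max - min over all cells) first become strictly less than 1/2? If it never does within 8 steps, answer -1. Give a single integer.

Step 1: max=5, min=14/3, spread=1/3
  -> spread < 1/2 first at step 1
Step 2: max=5, min=1133/240, spread=67/240
Step 3: max=993/200, min=10363/2160, spread=1807/10800
Step 4: max=26639/5400, min=4162037/864000, spread=33401/288000
Step 5: max=2656609/540000, min=37650067/7776000, spread=3025513/38880000
Step 6: max=141244051/28800000, min=15087073133/3110400000, spread=53531/995328
Step 7: max=38088883949/7776000000, min=907087074151/186624000000, spread=450953/11943936
Step 8: max=4564591389481/933120000000, min=54478296439397/11197440000000, spread=3799043/143327232

Answer: 1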